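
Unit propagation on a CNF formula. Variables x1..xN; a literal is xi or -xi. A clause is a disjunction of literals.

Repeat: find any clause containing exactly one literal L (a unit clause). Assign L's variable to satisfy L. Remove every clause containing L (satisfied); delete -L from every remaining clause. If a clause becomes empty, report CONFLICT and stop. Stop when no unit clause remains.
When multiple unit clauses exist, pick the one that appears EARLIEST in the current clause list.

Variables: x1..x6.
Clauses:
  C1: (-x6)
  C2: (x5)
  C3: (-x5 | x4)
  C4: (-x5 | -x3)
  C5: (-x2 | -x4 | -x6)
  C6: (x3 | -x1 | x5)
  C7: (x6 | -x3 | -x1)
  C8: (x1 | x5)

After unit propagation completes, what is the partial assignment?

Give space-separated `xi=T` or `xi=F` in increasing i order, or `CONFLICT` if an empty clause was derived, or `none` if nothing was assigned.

unit clause [-6] forces x6=F; simplify:
  drop 6 from [6, -3, -1] -> [-3, -1]
  satisfied 2 clause(s); 6 remain; assigned so far: [6]
unit clause [5] forces x5=T; simplify:
  drop -5 from [-5, 4] -> [4]
  drop -5 from [-5, -3] -> [-3]
  satisfied 3 clause(s); 3 remain; assigned so far: [5, 6]
unit clause [4] forces x4=T; simplify:
  satisfied 1 clause(s); 2 remain; assigned so far: [4, 5, 6]
unit clause [-3] forces x3=F; simplify:
  satisfied 2 clause(s); 0 remain; assigned so far: [3, 4, 5, 6]

Answer: x3=F x4=T x5=T x6=F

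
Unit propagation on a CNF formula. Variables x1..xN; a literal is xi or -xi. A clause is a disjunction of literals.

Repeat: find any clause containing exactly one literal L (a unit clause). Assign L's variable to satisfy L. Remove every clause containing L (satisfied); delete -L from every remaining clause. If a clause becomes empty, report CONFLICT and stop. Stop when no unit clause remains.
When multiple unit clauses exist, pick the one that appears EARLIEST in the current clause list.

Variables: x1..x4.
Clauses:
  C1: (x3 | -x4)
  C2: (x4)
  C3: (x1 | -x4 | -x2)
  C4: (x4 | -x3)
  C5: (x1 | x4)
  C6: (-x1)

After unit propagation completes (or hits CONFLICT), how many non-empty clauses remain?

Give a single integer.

Answer: 0

Derivation:
unit clause [4] forces x4=T; simplify:
  drop -4 from [3, -4] -> [3]
  drop -4 from [1, -4, -2] -> [1, -2]
  satisfied 3 clause(s); 3 remain; assigned so far: [4]
unit clause [3] forces x3=T; simplify:
  satisfied 1 clause(s); 2 remain; assigned so far: [3, 4]
unit clause [-1] forces x1=F; simplify:
  drop 1 from [1, -2] -> [-2]
  satisfied 1 clause(s); 1 remain; assigned so far: [1, 3, 4]
unit clause [-2] forces x2=F; simplify:
  satisfied 1 clause(s); 0 remain; assigned so far: [1, 2, 3, 4]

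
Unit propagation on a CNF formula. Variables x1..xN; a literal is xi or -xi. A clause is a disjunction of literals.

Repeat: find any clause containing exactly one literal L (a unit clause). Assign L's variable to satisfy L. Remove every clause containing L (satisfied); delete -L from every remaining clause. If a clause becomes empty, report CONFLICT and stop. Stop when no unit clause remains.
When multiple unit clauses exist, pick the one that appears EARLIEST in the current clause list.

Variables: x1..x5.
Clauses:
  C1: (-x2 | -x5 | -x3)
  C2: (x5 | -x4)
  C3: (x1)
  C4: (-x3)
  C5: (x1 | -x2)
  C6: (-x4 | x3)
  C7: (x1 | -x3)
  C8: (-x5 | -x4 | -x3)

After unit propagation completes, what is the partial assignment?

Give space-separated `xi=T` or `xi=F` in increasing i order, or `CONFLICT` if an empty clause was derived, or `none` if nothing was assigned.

Answer: x1=T x3=F x4=F

Derivation:
unit clause [1] forces x1=T; simplify:
  satisfied 3 clause(s); 5 remain; assigned so far: [1]
unit clause [-3] forces x3=F; simplify:
  drop 3 from [-4, 3] -> [-4]
  satisfied 3 clause(s); 2 remain; assigned so far: [1, 3]
unit clause [-4] forces x4=F; simplify:
  satisfied 2 clause(s); 0 remain; assigned so far: [1, 3, 4]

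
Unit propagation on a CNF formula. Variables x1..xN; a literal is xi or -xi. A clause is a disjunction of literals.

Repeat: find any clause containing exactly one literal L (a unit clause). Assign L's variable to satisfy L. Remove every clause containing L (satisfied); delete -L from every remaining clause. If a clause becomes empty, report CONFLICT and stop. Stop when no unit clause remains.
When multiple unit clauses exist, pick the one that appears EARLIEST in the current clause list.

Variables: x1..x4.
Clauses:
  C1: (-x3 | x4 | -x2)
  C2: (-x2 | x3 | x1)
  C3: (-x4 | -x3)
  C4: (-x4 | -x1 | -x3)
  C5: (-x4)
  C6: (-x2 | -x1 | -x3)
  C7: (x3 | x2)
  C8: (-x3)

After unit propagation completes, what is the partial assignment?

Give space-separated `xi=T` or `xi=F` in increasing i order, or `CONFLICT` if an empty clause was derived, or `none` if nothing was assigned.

unit clause [-4] forces x4=F; simplify:
  drop 4 from [-3, 4, -2] -> [-3, -2]
  satisfied 3 clause(s); 5 remain; assigned so far: [4]
unit clause [-3] forces x3=F; simplify:
  drop 3 from [-2, 3, 1] -> [-2, 1]
  drop 3 from [3, 2] -> [2]
  satisfied 3 clause(s); 2 remain; assigned so far: [3, 4]
unit clause [2] forces x2=T; simplify:
  drop -2 from [-2, 1] -> [1]
  satisfied 1 clause(s); 1 remain; assigned so far: [2, 3, 4]
unit clause [1] forces x1=T; simplify:
  satisfied 1 clause(s); 0 remain; assigned so far: [1, 2, 3, 4]

Answer: x1=T x2=T x3=F x4=F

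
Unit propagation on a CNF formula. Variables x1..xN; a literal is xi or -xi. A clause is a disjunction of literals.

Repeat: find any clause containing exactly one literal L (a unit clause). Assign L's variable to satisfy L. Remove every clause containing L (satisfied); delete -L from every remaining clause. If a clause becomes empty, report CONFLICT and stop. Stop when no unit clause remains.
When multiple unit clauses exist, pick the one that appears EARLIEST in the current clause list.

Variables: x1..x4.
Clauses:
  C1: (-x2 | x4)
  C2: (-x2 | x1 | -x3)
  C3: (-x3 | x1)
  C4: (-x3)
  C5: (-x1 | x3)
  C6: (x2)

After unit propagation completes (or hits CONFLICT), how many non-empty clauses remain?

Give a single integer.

unit clause [-3] forces x3=F; simplify:
  drop 3 from [-1, 3] -> [-1]
  satisfied 3 clause(s); 3 remain; assigned so far: [3]
unit clause [-1] forces x1=F; simplify:
  satisfied 1 clause(s); 2 remain; assigned so far: [1, 3]
unit clause [2] forces x2=T; simplify:
  drop -2 from [-2, 4] -> [4]
  satisfied 1 clause(s); 1 remain; assigned so far: [1, 2, 3]
unit clause [4] forces x4=T; simplify:
  satisfied 1 clause(s); 0 remain; assigned so far: [1, 2, 3, 4]

Answer: 0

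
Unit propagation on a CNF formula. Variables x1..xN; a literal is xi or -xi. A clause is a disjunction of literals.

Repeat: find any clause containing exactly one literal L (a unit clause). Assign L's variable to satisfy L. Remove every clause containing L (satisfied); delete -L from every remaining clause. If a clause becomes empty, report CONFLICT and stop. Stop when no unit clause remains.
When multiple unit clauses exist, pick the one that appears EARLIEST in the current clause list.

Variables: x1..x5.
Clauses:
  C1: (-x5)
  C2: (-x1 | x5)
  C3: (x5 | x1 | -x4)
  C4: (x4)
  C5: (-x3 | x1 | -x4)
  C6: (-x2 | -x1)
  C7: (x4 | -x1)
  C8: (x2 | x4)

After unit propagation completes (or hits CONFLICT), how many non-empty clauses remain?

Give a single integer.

Answer: 1

Derivation:
unit clause [-5] forces x5=F; simplify:
  drop 5 from [-1, 5] -> [-1]
  drop 5 from [5, 1, -4] -> [1, -4]
  satisfied 1 clause(s); 7 remain; assigned so far: [5]
unit clause [-1] forces x1=F; simplify:
  drop 1 from [1, -4] -> [-4]
  drop 1 from [-3, 1, -4] -> [-3, -4]
  satisfied 3 clause(s); 4 remain; assigned so far: [1, 5]
unit clause [-4] forces x4=F; simplify:
  drop 4 from [4] -> [] (empty!)
  drop 4 from [2, 4] -> [2]
  satisfied 2 clause(s); 2 remain; assigned so far: [1, 4, 5]
CONFLICT (empty clause)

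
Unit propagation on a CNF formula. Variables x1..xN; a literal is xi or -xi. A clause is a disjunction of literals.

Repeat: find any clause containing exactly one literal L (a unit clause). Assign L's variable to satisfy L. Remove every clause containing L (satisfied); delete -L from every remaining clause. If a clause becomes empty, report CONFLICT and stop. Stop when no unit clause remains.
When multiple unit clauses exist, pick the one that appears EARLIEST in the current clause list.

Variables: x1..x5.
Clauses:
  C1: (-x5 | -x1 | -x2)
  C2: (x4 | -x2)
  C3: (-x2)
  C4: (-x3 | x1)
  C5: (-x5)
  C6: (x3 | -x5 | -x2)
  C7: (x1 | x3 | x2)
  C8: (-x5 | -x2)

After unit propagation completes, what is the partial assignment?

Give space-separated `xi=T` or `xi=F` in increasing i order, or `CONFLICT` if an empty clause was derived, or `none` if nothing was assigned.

unit clause [-2] forces x2=F; simplify:
  drop 2 from [1, 3, 2] -> [1, 3]
  satisfied 5 clause(s); 3 remain; assigned so far: [2]
unit clause [-5] forces x5=F; simplify:
  satisfied 1 clause(s); 2 remain; assigned so far: [2, 5]

Answer: x2=F x5=F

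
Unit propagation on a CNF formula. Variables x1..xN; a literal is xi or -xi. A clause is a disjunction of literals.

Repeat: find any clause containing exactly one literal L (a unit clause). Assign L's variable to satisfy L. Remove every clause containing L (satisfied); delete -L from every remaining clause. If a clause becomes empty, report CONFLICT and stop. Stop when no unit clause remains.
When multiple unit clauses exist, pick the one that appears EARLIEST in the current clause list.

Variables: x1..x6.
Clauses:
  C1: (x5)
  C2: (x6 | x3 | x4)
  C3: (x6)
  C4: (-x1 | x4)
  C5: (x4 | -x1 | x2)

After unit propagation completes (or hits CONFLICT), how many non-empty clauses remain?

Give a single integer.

Answer: 2

Derivation:
unit clause [5] forces x5=T; simplify:
  satisfied 1 clause(s); 4 remain; assigned so far: [5]
unit clause [6] forces x6=T; simplify:
  satisfied 2 clause(s); 2 remain; assigned so far: [5, 6]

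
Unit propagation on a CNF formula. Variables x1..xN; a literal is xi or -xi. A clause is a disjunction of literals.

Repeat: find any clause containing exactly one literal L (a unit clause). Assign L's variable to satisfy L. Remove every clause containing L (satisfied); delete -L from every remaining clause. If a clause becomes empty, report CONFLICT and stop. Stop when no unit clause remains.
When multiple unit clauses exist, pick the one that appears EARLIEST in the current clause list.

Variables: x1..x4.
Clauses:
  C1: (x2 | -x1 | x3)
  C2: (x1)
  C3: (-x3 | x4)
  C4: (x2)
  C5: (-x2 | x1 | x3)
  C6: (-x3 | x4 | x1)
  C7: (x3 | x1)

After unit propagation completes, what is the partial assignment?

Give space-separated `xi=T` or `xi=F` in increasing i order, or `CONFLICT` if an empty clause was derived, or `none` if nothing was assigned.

unit clause [1] forces x1=T; simplify:
  drop -1 from [2, -1, 3] -> [2, 3]
  satisfied 4 clause(s); 3 remain; assigned so far: [1]
unit clause [2] forces x2=T; simplify:
  satisfied 2 clause(s); 1 remain; assigned so far: [1, 2]

Answer: x1=T x2=T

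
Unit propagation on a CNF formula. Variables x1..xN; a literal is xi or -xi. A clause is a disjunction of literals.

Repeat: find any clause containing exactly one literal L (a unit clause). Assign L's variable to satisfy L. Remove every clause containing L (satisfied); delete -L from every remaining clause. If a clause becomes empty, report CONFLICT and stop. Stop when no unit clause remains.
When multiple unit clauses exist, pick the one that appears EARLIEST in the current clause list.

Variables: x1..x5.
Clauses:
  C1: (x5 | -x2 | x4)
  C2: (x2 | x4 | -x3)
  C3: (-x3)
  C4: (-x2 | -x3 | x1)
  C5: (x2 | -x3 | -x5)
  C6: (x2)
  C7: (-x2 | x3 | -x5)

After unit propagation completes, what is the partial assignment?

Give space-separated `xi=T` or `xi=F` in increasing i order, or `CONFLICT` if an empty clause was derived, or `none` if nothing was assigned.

unit clause [-3] forces x3=F; simplify:
  drop 3 from [-2, 3, -5] -> [-2, -5]
  satisfied 4 clause(s); 3 remain; assigned so far: [3]
unit clause [2] forces x2=T; simplify:
  drop -2 from [5, -2, 4] -> [5, 4]
  drop -2 from [-2, -5] -> [-5]
  satisfied 1 clause(s); 2 remain; assigned so far: [2, 3]
unit clause [-5] forces x5=F; simplify:
  drop 5 from [5, 4] -> [4]
  satisfied 1 clause(s); 1 remain; assigned so far: [2, 3, 5]
unit clause [4] forces x4=T; simplify:
  satisfied 1 clause(s); 0 remain; assigned so far: [2, 3, 4, 5]

Answer: x2=T x3=F x4=T x5=F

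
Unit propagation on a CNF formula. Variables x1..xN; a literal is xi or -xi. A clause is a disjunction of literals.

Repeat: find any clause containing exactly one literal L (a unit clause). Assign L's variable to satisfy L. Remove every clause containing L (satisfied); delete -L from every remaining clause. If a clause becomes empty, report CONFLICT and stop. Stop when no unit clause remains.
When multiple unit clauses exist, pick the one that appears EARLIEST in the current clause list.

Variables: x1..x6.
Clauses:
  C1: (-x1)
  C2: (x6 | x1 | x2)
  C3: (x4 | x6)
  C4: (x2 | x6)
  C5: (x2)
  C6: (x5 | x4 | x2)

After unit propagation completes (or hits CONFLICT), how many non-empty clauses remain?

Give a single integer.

Answer: 1

Derivation:
unit clause [-1] forces x1=F; simplify:
  drop 1 from [6, 1, 2] -> [6, 2]
  satisfied 1 clause(s); 5 remain; assigned so far: [1]
unit clause [2] forces x2=T; simplify:
  satisfied 4 clause(s); 1 remain; assigned so far: [1, 2]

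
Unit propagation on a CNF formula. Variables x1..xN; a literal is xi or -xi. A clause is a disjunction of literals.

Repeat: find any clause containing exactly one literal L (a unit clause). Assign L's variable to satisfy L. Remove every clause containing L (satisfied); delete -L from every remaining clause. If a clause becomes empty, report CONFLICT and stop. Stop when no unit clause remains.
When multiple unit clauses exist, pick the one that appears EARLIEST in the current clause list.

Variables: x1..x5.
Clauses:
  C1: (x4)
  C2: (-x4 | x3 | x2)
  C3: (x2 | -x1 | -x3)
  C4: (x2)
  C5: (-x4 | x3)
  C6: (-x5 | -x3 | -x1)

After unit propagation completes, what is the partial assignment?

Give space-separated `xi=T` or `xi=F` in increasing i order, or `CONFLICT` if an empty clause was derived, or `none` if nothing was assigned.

Answer: x2=T x3=T x4=T

Derivation:
unit clause [4] forces x4=T; simplify:
  drop -4 from [-4, 3, 2] -> [3, 2]
  drop -4 from [-4, 3] -> [3]
  satisfied 1 clause(s); 5 remain; assigned so far: [4]
unit clause [2] forces x2=T; simplify:
  satisfied 3 clause(s); 2 remain; assigned so far: [2, 4]
unit clause [3] forces x3=T; simplify:
  drop -3 from [-5, -3, -1] -> [-5, -1]
  satisfied 1 clause(s); 1 remain; assigned so far: [2, 3, 4]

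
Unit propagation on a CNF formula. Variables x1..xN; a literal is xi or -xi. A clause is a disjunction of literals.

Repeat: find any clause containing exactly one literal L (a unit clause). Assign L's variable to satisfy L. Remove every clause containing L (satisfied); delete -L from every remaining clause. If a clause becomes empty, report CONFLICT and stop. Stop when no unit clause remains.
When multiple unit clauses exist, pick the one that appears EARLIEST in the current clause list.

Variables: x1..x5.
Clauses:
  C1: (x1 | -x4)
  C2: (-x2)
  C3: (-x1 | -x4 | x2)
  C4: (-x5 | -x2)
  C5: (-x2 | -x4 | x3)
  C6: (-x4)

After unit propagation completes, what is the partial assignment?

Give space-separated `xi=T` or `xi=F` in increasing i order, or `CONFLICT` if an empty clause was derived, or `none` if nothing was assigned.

Answer: x2=F x4=F

Derivation:
unit clause [-2] forces x2=F; simplify:
  drop 2 from [-1, -4, 2] -> [-1, -4]
  satisfied 3 clause(s); 3 remain; assigned so far: [2]
unit clause [-4] forces x4=F; simplify:
  satisfied 3 clause(s); 0 remain; assigned so far: [2, 4]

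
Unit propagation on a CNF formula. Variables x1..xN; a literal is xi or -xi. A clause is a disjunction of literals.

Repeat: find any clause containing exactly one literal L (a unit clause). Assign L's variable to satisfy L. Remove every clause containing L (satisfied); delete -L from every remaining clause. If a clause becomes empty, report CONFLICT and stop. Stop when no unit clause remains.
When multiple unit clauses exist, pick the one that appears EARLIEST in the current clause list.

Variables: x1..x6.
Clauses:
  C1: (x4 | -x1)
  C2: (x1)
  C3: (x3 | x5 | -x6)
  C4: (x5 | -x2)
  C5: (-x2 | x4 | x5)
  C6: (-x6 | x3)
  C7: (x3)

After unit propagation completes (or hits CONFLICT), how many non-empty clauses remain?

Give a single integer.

Answer: 1

Derivation:
unit clause [1] forces x1=T; simplify:
  drop -1 from [4, -1] -> [4]
  satisfied 1 clause(s); 6 remain; assigned so far: [1]
unit clause [4] forces x4=T; simplify:
  satisfied 2 clause(s); 4 remain; assigned so far: [1, 4]
unit clause [3] forces x3=T; simplify:
  satisfied 3 clause(s); 1 remain; assigned so far: [1, 3, 4]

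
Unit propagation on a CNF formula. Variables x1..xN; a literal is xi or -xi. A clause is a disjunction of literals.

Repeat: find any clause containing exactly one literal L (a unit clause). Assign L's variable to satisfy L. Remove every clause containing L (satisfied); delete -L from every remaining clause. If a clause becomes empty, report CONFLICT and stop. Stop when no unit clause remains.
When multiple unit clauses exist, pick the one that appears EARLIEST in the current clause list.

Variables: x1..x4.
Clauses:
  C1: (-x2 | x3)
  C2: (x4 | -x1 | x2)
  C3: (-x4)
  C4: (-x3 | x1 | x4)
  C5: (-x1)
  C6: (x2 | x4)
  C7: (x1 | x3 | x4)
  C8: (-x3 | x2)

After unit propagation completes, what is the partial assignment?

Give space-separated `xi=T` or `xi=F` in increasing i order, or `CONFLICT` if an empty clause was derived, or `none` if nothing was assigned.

unit clause [-4] forces x4=F; simplify:
  drop 4 from [4, -1, 2] -> [-1, 2]
  drop 4 from [-3, 1, 4] -> [-3, 1]
  drop 4 from [2, 4] -> [2]
  drop 4 from [1, 3, 4] -> [1, 3]
  satisfied 1 clause(s); 7 remain; assigned so far: [4]
unit clause [-1] forces x1=F; simplify:
  drop 1 from [-3, 1] -> [-3]
  drop 1 from [1, 3] -> [3]
  satisfied 2 clause(s); 5 remain; assigned so far: [1, 4]
unit clause [-3] forces x3=F; simplify:
  drop 3 from [-2, 3] -> [-2]
  drop 3 from [3] -> [] (empty!)
  satisfied 2 clause(s); 3 remain; assigned so far: [1, 3, 4]
CONFLICT (empty clause)

Answer: CONFLICT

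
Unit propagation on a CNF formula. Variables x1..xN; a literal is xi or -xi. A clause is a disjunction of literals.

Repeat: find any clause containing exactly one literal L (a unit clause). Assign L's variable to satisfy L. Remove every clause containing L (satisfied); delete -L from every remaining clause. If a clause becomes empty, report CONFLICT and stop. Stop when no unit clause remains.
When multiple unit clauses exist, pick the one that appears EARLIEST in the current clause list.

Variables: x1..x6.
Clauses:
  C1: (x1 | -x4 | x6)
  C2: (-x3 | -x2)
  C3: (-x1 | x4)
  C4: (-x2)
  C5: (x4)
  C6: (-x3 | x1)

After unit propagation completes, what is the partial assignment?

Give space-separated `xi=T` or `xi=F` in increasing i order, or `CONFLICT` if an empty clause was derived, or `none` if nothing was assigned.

Answer: x2=F x4=T

Derivation:
unit clause [-2] forces x2=F; simplify:
  satisfied 2 clause(s); 4 remain; assigned so far: [2]
unit clause [4] forces x4=T; simplify:
  drop -4 from [1, -4, 6] -> [1, 6]
  satisfied 2 clause(s); 2 remain; assigned so far: [2, 4]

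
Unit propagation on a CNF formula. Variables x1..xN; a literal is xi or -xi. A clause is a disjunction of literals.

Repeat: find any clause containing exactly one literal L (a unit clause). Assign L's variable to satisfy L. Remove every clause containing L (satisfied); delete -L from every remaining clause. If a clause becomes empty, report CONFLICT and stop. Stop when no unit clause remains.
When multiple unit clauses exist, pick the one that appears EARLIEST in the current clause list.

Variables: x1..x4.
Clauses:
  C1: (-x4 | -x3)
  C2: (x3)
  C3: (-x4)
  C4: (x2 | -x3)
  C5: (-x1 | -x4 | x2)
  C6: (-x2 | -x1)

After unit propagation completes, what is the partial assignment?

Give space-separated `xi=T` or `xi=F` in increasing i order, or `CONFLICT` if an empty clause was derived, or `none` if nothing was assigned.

Answer: x1=F x2=T x3=T x4=F

Derivation:
unit clause [3] forces x3=T; simplify:
  drop -3 from [-4, -3] -> [-4]
  drop -3 from [2, -3] -> [2]
  satisfied 1 clause(s); 5 remain; assigned so far: [3]
unit clause [-4] forces x4=F; simplify:
  satisfied 3 clause(s); 2 remain; assigned so far: [3, 4]
unit clause [2] forces x2=T; simplify:
  drop -2 from [-2, -1] -> [-1]
  satisfied 1 clause(s); 1 remain; assigned so far: [2, 3, 4]
unit clause [-1] forces x1=F; simplify:
  satisfied 1 clause(s); 0 remain; assigned so far: [1, 2, 3, 4]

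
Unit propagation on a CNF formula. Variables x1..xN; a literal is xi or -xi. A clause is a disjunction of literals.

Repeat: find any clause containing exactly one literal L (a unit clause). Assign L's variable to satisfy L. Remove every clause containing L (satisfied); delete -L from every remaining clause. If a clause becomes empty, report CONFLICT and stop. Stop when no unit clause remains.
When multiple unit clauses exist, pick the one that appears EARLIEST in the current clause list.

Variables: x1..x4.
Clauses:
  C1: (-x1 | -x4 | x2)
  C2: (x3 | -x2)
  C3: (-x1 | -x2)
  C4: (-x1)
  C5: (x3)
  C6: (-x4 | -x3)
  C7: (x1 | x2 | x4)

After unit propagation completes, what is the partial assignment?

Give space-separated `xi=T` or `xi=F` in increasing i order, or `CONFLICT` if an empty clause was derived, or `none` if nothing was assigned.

Answer: x1=F x2=T x3=T x4=F

Derivation:
unit clause [-1] forces x1=F; simplify:
  drop 1 from [1, 2, 4] -> [2, 4]
  satisfied 3 clause(s); 4 remain; assigned so far: [1]
unit clause [3] forces x3=T; simplify:
  drop -3 from [-4, -3] -> [-4]
  satisfied 2 clause(s); 2 remain; assigned so far: [1, 3]
unit clause [-4] forces x4=F; simplify:
  drop 4 from [2, 4] -> [2]
  satisfied 1 clause(s); 1 remain; assigned so far: [1, 3, 4]
unit clause [2] forces x2=T; simplify:
  satisfied 1 clause(s); 0 remain; assigned so far: [1, 2, 3, 4]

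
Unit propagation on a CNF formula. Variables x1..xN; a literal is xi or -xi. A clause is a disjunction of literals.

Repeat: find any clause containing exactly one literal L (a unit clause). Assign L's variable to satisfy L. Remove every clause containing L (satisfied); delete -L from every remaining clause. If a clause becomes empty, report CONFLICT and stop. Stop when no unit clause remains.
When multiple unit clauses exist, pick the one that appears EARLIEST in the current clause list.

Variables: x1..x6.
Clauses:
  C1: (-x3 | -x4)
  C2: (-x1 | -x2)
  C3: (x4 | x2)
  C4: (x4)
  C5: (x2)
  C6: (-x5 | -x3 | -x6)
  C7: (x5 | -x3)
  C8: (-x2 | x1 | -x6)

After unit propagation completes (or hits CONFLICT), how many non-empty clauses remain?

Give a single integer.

Answer: 0

Derivation:
unit clause [4] forces x4=T; simplify:
  drop -4 from [-3, -4] -> [-3]
  satisfied 2 clause(s); 6 remain; assigned so far: [4]
unit clause [-3] forces x3=F; simplify:
  satisfied 3 clause(s); 3 remain; assigned so far: [3, 4]
unit clause [2] forces x2=T; simplify:
  drop -2 from [-1, -2] -> [-1]
  drop -2 from [-2, 1, -6] -> [1, -6]
  satisfied 1 clause(s); 2 remain; assigned so far: [2, 3, 4]
unit clause [-1] forces x1=F; simplify:
  drop 1 from [1, -6] -> [-6]
  satisfied 1 clause(s); 1 remain; assigned so far: [1, 2, 3, 4]
unit clause [-6] forces x6=F; simplify:
  satisfied 1 clause(s); 0 remain; assigned so far: [1, 2, 3, 4, 6]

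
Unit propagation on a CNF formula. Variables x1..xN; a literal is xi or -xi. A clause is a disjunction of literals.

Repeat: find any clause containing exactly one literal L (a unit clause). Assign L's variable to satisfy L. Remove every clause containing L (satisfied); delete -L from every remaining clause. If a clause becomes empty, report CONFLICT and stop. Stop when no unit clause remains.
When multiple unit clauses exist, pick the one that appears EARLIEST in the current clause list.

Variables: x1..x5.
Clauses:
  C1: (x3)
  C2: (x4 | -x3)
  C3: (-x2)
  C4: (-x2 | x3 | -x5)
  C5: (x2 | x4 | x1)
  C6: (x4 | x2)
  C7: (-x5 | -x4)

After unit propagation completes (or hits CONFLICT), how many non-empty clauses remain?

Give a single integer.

unit clause [3] forces x3=T; simplify:
  drop -3 from [4, -3] -> [4]
  satisfied 2 clause(s); 5 remain; assigned so far: [3]
unit clause [4] forces x4=T; simplify:
  drop -4 from [-5, -4] -> [-5]
  satisfied 3 clause(s); 2 remain; assigned so far: [3, 4]
unit clause [-2] forces x2=F; simplify:
  satisfied 1 clause(s); 1 remain; assigned so far: [2, 3, 4]
unit clause [-5] forces x5=F; simplify:
  satisfied 1 clause(s); 0 remain; assigned so far: [2, 3, 4, 5]

Answer: 0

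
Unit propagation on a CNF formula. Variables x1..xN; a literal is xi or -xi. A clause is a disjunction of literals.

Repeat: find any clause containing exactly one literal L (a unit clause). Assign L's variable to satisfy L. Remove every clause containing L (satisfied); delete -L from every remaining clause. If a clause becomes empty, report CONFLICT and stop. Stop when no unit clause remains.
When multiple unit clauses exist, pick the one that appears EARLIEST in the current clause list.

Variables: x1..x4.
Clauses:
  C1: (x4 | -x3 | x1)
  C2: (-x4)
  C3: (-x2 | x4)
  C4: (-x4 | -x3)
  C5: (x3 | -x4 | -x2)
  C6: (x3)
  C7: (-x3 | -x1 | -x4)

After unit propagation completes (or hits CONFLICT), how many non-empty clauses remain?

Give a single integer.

unit clause [-4] forces x4=F; simplify:
  drop 4 from [4, -3, 1] -> [-3, 1]
  drop 4 from [-2, 4] -> [-2]
  satisfied 4 clause(s); 3 remain; assigned so far: [4]
unit clause [-2] forces x2=F; simplify:
  satisfied 1 clause(s); 2 remain; assigned so far: [2, 4]
unit clause [3] forces x3=T; simplify:
  drop -3 from [-3, 1] -> [1]
  satisfied 1 clause(s); 1 remain; assigned so far: [2, 3, 4]
unit clause [1] forces x1=T; simplify:
  satisfied 1 clause(s); 0 remain; assigned so far: [1, 2, 3, 4]

Answer: 0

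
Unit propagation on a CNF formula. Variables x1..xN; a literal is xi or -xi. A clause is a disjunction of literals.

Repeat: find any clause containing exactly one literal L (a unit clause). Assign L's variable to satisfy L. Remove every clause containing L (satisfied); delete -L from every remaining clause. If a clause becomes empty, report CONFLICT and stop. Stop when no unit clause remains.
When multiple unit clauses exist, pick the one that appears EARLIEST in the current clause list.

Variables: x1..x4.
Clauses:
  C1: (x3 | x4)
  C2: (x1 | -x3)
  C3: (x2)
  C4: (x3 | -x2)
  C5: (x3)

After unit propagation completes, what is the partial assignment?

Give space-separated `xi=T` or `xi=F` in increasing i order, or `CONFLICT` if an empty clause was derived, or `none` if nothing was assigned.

unit clause [2] forces x2=T; simplify:
  drop -2 from [3, -2] -> [3]
  satisfied 1 clause(s); 4 remain; assigned so far: [2]
unit clause [3] forces x3=T; simplify:
  drop -3 from [1, -3] -> [1]
  satisfied 3 clause(s); 1 remain; assigned so far: [2, 3]
unit clause [1] forces x1=T; simplify:
  satisfied 1 clause(s); 0 remain; assigned so far: [1, 2, 3]

Answer: x1=T x2=T x3=T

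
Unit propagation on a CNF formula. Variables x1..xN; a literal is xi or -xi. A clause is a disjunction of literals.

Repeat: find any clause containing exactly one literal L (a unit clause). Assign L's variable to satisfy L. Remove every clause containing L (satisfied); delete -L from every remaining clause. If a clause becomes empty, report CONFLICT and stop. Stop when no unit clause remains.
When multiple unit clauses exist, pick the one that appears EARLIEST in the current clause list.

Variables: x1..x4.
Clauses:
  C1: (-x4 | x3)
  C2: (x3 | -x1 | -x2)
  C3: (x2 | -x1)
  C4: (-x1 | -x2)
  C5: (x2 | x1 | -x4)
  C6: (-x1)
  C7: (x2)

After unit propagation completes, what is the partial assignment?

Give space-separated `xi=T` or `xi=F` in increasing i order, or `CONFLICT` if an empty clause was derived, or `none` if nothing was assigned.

unit clause [-1] forces x1=F; simplify:
  drop 1 from [2, 1, -4] -> [2, -4]
  satisfied 4 clause(s); 3 remain; assigned so far: [1]
unit clause [2] forces x2=T; simplify:
  satisfied 2 clause(s); 1 remain; assigned so far: [1, 2]

Answer: x1=F x2=T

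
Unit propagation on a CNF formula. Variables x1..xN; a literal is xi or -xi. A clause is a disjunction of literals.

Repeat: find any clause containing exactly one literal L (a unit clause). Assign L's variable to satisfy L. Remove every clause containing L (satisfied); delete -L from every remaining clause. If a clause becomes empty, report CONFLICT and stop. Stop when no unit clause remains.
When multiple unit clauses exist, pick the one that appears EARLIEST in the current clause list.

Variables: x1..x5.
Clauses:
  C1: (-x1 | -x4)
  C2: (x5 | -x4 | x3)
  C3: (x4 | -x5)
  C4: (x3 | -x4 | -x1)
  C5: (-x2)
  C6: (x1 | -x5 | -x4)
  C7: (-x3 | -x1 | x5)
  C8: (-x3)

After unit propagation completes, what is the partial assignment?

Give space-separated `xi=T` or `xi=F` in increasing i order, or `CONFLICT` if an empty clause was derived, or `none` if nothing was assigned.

unit clause [-2] forces x2=F; simplify:
  satisfied 1 clause(s); 7 remain; assigned so far: [2]
unit clause [-3] forces x3=F; simplify:
  drop 3 from [5, -4, 3] -> [5, -4]
  drop 3 from [3, -4, -1] -> [-4, -1]
  satisfied 2 clause(s); 5 remain; assigned so far: [2, 3]

Answer: x2=F x3=F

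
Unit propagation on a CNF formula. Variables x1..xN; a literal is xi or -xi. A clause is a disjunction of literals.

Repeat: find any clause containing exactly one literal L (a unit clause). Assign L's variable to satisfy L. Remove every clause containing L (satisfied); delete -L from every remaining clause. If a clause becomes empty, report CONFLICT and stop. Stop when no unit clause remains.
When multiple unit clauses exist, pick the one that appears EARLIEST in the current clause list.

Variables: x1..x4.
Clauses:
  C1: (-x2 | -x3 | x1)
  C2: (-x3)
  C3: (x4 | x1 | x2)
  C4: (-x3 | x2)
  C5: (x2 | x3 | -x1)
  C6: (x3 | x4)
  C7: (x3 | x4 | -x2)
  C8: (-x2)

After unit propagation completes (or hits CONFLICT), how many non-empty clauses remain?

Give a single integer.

unit clause [-3] forces x3=F; simplify:
  drop 3 from [2, 3, -1] -> [2, -1]
  drop 3 from [3, 4] -> [4]
  drop 3 from [3, 4, -2] -> [4, -2]
  satisfied 3 clause(s); 5 remain; assigned so far: [3]
unit clause [4] forces x4=T; simplify:
  satisfied 3 clause(s); 2 remain; assigned so far: [3, 4]
unit clause [-2] forces x2=F; simplify:
  drop 2 from [2, -1] -> [-1]
  satisfied 1 clause(s); 1 remain; assigned so far: [2, 3, 4]
unit clause [-1] forces x1=F; simplify:
  satisfied 1 clause(s); 0 remain; assigned so far: [1, 2, 3, 4]

Answer: 0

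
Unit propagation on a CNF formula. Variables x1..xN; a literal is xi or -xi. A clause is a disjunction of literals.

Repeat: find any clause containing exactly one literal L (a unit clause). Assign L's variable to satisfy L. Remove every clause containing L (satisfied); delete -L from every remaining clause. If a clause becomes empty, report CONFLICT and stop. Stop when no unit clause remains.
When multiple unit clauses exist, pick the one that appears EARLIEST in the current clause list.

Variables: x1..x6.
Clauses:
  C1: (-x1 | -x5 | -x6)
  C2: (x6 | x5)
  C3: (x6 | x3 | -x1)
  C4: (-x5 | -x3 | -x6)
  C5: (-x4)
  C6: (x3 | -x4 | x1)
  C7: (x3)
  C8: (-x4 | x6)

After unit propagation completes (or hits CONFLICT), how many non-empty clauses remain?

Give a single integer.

Answer: 3

Derivation:
unit clause [-4] forces x4=F; simplify:
  satisfied 3 clause(s); 5 remain; assigned so far: [4]
unit clause [3] forces x3=T; simplify:
  drop -3 from [-5, -3, -6] -> [-5, -6]
  satisfied 2 clause(s); 3 remain; assigned so far: [3, 4]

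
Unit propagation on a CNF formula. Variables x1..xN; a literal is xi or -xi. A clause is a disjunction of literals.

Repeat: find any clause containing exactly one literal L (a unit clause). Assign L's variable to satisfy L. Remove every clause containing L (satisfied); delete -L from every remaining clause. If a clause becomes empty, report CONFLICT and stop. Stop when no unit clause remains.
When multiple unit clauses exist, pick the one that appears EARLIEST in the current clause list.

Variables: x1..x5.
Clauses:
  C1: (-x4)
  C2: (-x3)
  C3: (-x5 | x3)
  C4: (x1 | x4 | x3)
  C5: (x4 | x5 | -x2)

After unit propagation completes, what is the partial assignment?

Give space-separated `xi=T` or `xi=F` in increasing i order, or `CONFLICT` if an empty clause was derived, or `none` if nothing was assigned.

Answer: x1=T x2=F x3=F x4=F x5=F

Derivation:
unit clause [-4] forces x4=F; simplify:
  drop 4 from [1, 4, 3] -> [1, 3]
  drop 4 from [4, 5, -2] -> [5, -2]
  satisfied 1 clause(s); 4 remain; assigned so far: [4]
unit clause [-3] forces x3=F; simplify:
  drop 3 from [-5, 3] -> [-5]
  drop 3 from [1, 3] -> [1]
  satisfied 1 clause(s); 3 remain; assigned so far: [3, 4]
unit clause [-5] forces x5=F; simplify:
  drop 5 from [5, -2] -> [-2]
  satisfied 1 clause(s); 2 remain; assigned so far: [3, 4, 5]
unit clause [1] forces x1=T; simplify:
  satisfied 1 clause(s); 1 remain; assigned so far: [1, 3, 4, 5]
unit clause [-2] forces x2=F; simplify:
  satisfied 1 clause(s); 0 remain; assigned so far: [1, 2, 3, 4, 5]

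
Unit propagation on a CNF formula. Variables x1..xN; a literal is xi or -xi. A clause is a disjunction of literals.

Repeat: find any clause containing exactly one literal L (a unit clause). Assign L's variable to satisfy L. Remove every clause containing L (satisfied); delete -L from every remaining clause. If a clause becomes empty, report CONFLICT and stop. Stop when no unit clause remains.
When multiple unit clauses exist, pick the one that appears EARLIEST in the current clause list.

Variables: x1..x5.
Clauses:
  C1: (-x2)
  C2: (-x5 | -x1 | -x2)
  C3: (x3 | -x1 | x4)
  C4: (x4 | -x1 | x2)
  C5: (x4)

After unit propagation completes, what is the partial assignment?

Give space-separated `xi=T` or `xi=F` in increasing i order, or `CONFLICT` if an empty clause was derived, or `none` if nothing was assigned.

unit clause [-2] forces x2=F; simplify:
  drop 2 from [4, -1, 2] -> [4, -1]
  satisfied 2 clause(s); 3 remain; assigned so far: [2]
unit clause [4] forces x4=T; simplify:
  satisfied 3 clause(s); 0 remain; assigned so far: [2, 4]

Answer: x2=F x4=T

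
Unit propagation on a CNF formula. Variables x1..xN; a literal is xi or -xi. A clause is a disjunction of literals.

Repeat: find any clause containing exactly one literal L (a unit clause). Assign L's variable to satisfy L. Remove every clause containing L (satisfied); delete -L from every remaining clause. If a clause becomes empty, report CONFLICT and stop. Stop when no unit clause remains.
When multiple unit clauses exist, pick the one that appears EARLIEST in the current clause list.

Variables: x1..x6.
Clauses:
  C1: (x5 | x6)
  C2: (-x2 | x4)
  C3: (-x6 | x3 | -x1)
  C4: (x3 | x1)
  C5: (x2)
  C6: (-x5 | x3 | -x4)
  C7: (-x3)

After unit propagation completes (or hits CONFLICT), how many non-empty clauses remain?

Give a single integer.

unit clause [2] forces x2=T; simplify:
  drop -2 from [-2, 4] -> [4]
  satisfied 1 clause(s); 6 remain; assigned so far: [2]
unit clause [4] forces x4=T; simplify:
  drop -4 from [-5, 3, -4] -> [-5, 3]
  satisfied 1 clause(s); 5 remain; assigned so far: [2, 4]
unit clause [-3] forces x3=F; simplify:
  drop 3 from [-6, 3, -1] -> [-6, -1]
  drop 3 from [3, 1] -> [1]
  drop 3 from [-5, 3] -> [-5]
  satisfied 1 clause(s); 4 remain; assigned so far: [2, 3, 4]
unit clause [1] forces x1=T; simplify:
  drop -1 from [-6, -1] -> [-6]
  satisfied 1 clause(s); 3 remain; assigned so far: [1, 2, 3, 4]
unit clause [-6] forces x6=F; simplify:
  drop 6 from [5, 6] -> [5]
  satisfied 1 clause(s); 2 remain; assigned so far: [1, 2, 3, 4, 6]
unit clause [5] forces x5=T; simplify:
  drop -5 from [-5] -> [] (empty!)
  satisfied 1 clause(s); 1 remain; assigned so far: [1, 2, 3, 4, 5, 6]
CONFLICT (empty clause)

Answer: 0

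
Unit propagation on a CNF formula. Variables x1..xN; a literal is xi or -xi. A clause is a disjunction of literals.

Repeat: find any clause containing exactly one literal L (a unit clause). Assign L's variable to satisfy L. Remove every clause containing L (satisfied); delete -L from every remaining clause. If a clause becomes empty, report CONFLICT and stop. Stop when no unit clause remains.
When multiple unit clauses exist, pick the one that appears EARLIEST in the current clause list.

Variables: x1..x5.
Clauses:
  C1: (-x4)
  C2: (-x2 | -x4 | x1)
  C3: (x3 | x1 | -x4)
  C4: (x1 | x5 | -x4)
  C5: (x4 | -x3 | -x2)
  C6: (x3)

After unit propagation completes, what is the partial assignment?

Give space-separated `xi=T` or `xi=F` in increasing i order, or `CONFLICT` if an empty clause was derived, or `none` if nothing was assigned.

unit clause [-4] forces x4=F; simplify:
  drop 4 from [4, -3, -2] -> [-3, -2]
  satisfied 4 clause(s); 2 remain; assigned so far: [4]
unit clause [3] forces x3=T; simplify:
  drop -3 from [-3, -2] -> [-2]
  satisfied 1 clause(s); 1 remain; assigned so far: [3, 4]
unit clause [-2] forces x2=F; simplify:
  satisfied 1 clause(s); 0 remain; assigned so far: [2, 3, 4]

Answer: x2=F x3=T x4=F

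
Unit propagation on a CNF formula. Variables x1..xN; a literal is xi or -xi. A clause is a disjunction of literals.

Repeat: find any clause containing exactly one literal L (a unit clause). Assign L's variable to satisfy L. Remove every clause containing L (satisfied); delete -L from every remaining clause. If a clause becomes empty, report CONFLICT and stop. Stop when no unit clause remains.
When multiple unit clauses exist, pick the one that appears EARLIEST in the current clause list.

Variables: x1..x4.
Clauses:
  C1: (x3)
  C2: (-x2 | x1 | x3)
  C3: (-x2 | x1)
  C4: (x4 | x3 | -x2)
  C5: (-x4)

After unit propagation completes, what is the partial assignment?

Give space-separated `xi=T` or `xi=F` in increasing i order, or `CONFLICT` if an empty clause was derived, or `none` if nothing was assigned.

Answer: x3=T x4=F

Derivation:
unit clause [3] forces x3=T; simplify:
  satisfied 3 clause(s); 2 remain; assigned so far: [3]
unit clause [-4] forces x4=F; simplify:
  satisfied 1 clause(s); 1 remain; assigned so far: [3, 4]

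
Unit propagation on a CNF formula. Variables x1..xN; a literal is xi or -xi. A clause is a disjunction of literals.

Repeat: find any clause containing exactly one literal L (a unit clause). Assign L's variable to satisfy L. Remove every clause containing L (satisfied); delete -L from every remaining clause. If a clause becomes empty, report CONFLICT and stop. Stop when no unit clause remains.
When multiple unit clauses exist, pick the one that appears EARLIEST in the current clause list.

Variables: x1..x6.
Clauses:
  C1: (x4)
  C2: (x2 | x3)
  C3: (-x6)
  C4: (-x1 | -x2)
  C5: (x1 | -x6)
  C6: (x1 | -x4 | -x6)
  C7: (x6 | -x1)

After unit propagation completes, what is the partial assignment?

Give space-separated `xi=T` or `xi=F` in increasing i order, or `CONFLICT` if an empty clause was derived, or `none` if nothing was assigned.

Answer: x1=F x4=T x6=F

Derivation:
unit clause [4] forces x4=T; simplify:
  drop -4 from [1, -4, -6] -> [1, -6]
  satisfied 1 clause(s); 6 remain; assigned so far: [4]
unit clause [-6] forces x6=F; simplify:
  drop 6 from [6, -1] -> [-1]
  satisfied 3 clause(s); 3 remain; assigned so far: [4, 6]
unit clause [-1] forces x1=F; simplify:
  satisfied 2 clause(s); 1 remain; assigned so far: [1, 4, 6]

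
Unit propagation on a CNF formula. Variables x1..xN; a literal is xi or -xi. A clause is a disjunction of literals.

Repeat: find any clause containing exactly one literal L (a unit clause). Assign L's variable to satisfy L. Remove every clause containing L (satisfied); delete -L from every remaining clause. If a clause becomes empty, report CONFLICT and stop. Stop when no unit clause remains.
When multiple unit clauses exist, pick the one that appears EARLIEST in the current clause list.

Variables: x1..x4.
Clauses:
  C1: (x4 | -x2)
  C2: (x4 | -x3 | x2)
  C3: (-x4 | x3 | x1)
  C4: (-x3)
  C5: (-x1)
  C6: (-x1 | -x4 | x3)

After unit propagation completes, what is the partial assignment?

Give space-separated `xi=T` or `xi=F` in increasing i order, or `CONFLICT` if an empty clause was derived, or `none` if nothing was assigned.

Answer: x1=F x2=F x3=F x4=F

Derivation:
unit clause [-3] forces x3=F; simplify:
  drop 3 from [-4, 3, 1] -> [-4, 1]
  drop 3 from [-1, -4, 3] -> [-1, -4]
  satisfied 2 clause(s); 4 remain; assigned so far: [3]
unit clause [-1] forces x1=F; simplify:
  drop 1 from [-4, 1] -> [-4]
  satisfied 2 clause(s); 2 remain; assigned so far: [1, 3]
unit clause [-4] forces x4=F; simplify:
  drop 4 from [4, -2] -> [-2]
  satisfied 1 clause(s); 1 remain; assigned so far: [1, 3, 4]
unit clause [-2] forces x2=F; simplify:
  satisfied 1 clause(s); 0 remain; assigned so far: [1, 2, 3, 4]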